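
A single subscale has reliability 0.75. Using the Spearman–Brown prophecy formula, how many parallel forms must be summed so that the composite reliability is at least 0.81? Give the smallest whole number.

k ≥ ρ*(1−ρ₁)/(ρ₁(1−ρ*)) = 0.81·0.25 / (0.75·0.19) = 1.421.
Smallest integer k = 2.

2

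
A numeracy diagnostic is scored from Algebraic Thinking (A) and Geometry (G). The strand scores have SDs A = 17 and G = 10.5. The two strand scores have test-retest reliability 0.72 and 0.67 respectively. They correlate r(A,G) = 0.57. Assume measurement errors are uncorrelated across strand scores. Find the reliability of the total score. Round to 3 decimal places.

Var(A+G) = 17² + 10.5² + 2·[17·10.5·0.57] = 399.25 + 203.49 = 602.74.
Under uncorrelated errors the observed covariances equal the true-score covariances, so only the own-variance terms attenuate.
True-score variance = [17²·0.72 + 10.5²·0.67] + 203.49 = 281.947 + 203.49 = 485.438.
Reliability = 485.438 / 602.74 = 0.805.

0.805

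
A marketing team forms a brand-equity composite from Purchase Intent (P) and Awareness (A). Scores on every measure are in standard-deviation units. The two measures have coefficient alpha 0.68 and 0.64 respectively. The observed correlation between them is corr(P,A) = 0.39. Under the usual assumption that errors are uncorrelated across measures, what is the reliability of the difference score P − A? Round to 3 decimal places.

0.443

Var(P−A) = 1 + 1 − 2·0.39 = 2 − 0.78 = 1.22.
Under uncorrelated errors the observed covariances equal the true-score covariances, so only the own-variance terms attenuate.
True-score variance = [0.68 + 0.64] − 0.78 = 1.32 − 0.78 = 0.54.
Reliability = 0.54 / 1.22 = 0.443.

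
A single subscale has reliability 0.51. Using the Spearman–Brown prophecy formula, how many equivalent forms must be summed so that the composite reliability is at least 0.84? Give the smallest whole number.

6

k ≥ ρ*(1−ρ₁)/(ρ₁(1−ρ*)) = 0.84·0.49 / (0.51·0.16) = 5.044.
Smallest integer k = 6.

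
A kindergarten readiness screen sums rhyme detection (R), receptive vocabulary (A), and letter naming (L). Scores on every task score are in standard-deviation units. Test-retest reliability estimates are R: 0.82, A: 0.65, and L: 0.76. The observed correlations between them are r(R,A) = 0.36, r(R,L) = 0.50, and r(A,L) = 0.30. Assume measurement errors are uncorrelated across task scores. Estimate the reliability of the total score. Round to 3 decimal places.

Var(R+A+L) = 3 + 2·[0.36 + 0.50 + 0.30] = 3 + 2.32 = 5.32.
Under uncorrelated errors the observed covariances equal the true-score covariances, so only the own-variance terms attenuate.
True-score variance = [0.82 + 0.65 + 0.76] + 2.32 = 2.23 + 2.32 = 4.55.
Reliability = 4.55 / 5.32 = 0.855.

0.855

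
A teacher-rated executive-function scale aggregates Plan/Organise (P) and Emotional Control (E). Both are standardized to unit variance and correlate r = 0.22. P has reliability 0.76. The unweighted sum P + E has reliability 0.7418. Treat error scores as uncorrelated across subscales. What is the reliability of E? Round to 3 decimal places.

0.610

Var(P+E) = 2 + 2·0.22 = 2.440.
True-score variance = ρ_P + ρ_E + 2·0.22, so 0.7418 = (0.76 + ρ_E + 0.44) / 2.440.
ρ_E = 0.7418·2.440 − 0.76 − 0.44 = 0.610.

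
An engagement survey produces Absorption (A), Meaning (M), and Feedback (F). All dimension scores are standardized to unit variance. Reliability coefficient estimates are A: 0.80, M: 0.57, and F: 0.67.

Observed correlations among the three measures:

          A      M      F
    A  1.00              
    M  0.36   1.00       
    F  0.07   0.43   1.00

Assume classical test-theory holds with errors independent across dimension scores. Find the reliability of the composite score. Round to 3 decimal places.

0.797

Var(A+M+F) = 3 + 2·[0.36 + 0.07 + 0.43] = 3 + 1.72 = 4.72.
Under uncorrelated errors the observed covariances equal the true-score covariances, so only the own-variance terms attenuate.
True-score variance = [0.80 + 0.57 + 0.67] + 1.72 = 2.04 + 1.72 = 3.76.
Reliability = 3.76 / 4.72 = 0.797.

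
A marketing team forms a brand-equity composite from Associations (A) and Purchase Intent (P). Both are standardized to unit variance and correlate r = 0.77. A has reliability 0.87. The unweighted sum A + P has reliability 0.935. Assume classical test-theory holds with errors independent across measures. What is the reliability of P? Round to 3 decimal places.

Var(A+P) = 2 + 2·0.77 = 3.540.
True-score variance = ρ_A + ρ_P + 2·0.77, so 0.935 = (0.87 + ρ_P + 1.54) / 3.540.
ρ_P = 0.935·3.540 − 0.87 − 1.54 = 0.900.

0.900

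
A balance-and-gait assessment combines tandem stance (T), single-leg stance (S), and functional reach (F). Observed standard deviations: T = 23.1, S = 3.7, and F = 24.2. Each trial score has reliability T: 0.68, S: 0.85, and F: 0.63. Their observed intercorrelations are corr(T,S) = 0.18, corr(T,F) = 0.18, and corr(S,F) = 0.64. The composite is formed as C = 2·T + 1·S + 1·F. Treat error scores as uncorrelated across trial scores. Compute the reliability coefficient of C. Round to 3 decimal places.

Var(C) = 2²·23.1² + 3.7² + 24.2² + 2·[2·23.1·3.7·0.18 + 2·23.1·24.2·0.18 + 3.7·24.2·0.64] = 2733.77 + 578.644 = 3312.41.
Under uncorrelated errors the observed covariances equal the true-score covariances, so only the own-variance terms attenuate.
True-score variance = [2²·23.1²·0.68 + 3.7²·0.85 + 24.2²·0.63] + 578.644 = 1832.01 + 578.644 = 2410.65.
Reliability = 2410.65 / 3312.41 = 0.728.

0.728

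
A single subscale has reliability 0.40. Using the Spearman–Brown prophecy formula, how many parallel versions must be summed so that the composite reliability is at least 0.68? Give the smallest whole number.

4

k ≥ ρ*(1−ρ₁)/(ρ₁(1−ρ*)) = 0.68·0.60 / (0.40·0.32) = 3.188.
Smallest integer k = 4.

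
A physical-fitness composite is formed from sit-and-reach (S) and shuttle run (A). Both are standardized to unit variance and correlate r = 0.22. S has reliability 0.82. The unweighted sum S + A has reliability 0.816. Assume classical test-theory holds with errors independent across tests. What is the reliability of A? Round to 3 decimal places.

0.731

Var(S+A) = 2 + 2·0.22 = 2.440.
True-score variance = ρ_S + ρ_A + 2·0.22, so 0.816 = (0.82 + ρ_A + 0.44) / 2.440.
ρ_A = 0.816·2.440 − 0.82 − 0.44 = 0.731.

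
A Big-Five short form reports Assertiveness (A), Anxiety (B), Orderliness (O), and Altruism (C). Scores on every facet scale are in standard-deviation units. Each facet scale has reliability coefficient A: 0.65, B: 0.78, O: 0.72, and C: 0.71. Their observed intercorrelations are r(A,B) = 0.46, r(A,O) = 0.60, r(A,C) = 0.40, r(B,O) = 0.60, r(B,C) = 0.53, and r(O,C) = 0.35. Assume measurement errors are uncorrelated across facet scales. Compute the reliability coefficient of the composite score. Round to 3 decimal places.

Var(A+B+O+C) = 4 + 2·[0.46 + 0.60 + 0.40 + 0.60 + 0.53 + 0.35] = 4 + 5.88 = 9.88.
Because errors are independent across components, Cov(Tᵢ,Tⱼ) = Cov(Xᵢ,Xⱼ); the off-diagonal part of the true-score variance is the same as above.
True-score variance = [0.65 + 0.78 + 0.72 + 0.71] + 5.88 = 2.86 + 5.88 = 8.74.
Reliability = 8.74 / 9.88 = 0.885.

0.885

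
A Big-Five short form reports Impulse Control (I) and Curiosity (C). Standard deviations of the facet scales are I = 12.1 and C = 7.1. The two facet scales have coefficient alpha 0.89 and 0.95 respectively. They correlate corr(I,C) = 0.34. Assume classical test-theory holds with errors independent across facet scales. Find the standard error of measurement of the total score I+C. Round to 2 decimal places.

Var(total) = 196.82 + 58.4188 = 255.239.
True-score variance = 178.194 + 58.4188 = 236.613, so reliability = 0.9270.
Error variance = 255.239 − 236.613 = 18.6256; SEM = √18.6256 = 4.32.

4.32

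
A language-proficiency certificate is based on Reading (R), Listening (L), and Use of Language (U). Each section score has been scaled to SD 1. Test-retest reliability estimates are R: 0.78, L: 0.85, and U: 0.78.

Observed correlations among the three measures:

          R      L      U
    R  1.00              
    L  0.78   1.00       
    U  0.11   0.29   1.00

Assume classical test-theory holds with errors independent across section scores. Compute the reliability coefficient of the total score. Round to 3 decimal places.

Var(R+L+U) = 3 + 2·[0.78 + 0.11 + 0.29] = 3 + 2.36 = 5.36.
Because errors are independent across components, Cov(Tᵢ,Tⱼ) = Cov(Xᵢ,Xⱼ); the off-diagonal part of the true-score variance is the same as above.
True-score variance = [0.78 + 0.85 + 0.78] + 2.36 = 2.41 + 2.36 = 4.77.
Reliability = 4.77 / 5.36 = 0.890.

0.890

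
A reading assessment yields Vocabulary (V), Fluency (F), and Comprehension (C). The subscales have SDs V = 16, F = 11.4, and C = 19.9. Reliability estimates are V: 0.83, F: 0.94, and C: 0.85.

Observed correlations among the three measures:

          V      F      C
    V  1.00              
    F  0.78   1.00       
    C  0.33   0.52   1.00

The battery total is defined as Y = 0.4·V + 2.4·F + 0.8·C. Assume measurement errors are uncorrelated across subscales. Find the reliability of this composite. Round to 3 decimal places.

Var(Y) = 0.4²·16² + 2.4²·11.4² + 0.8²·19.9² + 2·[0.96·16·11.4·0.78 + 0.32·16·19.9·0.33 + 1.92·11.4·19.9·0.52] = 1042.98 + 793.402 = 1836.38.
Under uncorrelated errors the observed covariances equal the true-score covariances, so only the own-variance terms attenuate.
True-score variance = [0.4²·16²·0.83 + 2.4²·11.4²·0.94 + 0.8²·19.9²·0.85] + 793.402 = 953.082 + 793.402 = 1746.48.
Reliability = 1746.48 / 1836.38 = 0.951.

0.951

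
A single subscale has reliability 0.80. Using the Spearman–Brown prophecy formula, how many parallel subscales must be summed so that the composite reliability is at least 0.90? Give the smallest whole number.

3

k ≥ ρ*(1−ρ₁)/(ρ₁(1−ρ*)) = 0.90·0.20 / (0.80·0.10) = 2.250.
Smallest integer k = 3.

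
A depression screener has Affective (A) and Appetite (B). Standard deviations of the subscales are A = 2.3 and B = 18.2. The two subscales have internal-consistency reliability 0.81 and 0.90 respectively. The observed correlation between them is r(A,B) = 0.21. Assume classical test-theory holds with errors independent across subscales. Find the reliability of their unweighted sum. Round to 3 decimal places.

0.904

Var(A+B) = 2.3² + 18.2² + 2·[2.3·18.2·0.21] = 336.53 + 17.5812 = 354.111.
With uncorrelated errors the cross-covariances are all true-score covariance, so they carry over unchanged; only the diagonal terms shrink to ρᵢσᵢ².
True-score variance = [2.3²·0.81 + 18.2²·0.90] + 17.5812 = 302.401 + 17.5812 = 319.982.
Reliability = 319.982 / 354.111 = 0.904.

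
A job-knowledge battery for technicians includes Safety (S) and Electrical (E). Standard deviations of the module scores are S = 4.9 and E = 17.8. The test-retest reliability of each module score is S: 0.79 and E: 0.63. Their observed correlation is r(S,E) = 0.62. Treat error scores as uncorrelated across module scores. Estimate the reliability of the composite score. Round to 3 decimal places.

Var(S+E) = 4.9² + 17.8² + 2·[4.9·17.8·0.62] = 340.85 + 108.153 = 449.003.
Because errors are independent across components, Cov(Tᵢ,Tⱼ) = Cov(Xᵢ,Xⱼ); the off-diagonal part of the true-score variance is the same as above.
True-score variance = [4.9²·0.79 + 17.8²·0.63] + 108.153 = 218.577 + 108.153 = 326.73.
Reliability = 326.73 / 449.003 = 0.728.

0.728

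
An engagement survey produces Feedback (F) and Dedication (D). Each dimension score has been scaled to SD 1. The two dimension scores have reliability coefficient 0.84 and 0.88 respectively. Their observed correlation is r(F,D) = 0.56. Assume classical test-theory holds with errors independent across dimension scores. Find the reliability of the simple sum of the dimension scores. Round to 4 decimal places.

Var(F+D) = 2 + 2·[0.56] = 2 + 1.12 = 3.12.
Under uncorrelated errors the observed covariances equal the true-score covariances, so only the own-variance terms attenuate.
True-score variance = [0.84 + 0.88] + 1.12 = 1.72 + 1.12 = 2.84.
Reliability = 2.84 / 3.12 = 0.9103.

0.9103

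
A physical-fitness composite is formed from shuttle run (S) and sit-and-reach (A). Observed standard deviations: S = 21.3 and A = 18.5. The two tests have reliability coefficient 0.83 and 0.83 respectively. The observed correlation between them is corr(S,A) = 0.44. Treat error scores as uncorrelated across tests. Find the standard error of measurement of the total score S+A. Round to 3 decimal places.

Var(total) = 795.94 + 346.764 = 1142.7.
True-score variance = 660.63 + 346.764 = 1007.39, so reliability = 0.8816.
Error variance = 1142.7 − 1007.39 = 135.31; SEM = √135.31 = 11.632.

11.632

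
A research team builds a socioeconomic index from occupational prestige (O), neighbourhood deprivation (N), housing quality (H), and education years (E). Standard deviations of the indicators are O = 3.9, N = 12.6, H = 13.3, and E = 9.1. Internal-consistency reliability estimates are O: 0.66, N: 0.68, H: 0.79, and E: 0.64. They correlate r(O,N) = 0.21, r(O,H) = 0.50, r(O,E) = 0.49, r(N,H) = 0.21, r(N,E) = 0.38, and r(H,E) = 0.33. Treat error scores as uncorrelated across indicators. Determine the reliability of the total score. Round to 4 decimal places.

0.8421

Var(O+N+H+E) = 3.9² + 12.6² + 13.3² + 9.1² + 2·[3.9·12.6·0.21 + 3.9·13.3·0.50 + 3.9·9.1·0.49 + 12.6·13.3·0.21 + 12.6·9.1·0.38 + 13.3·9.1·0.33] = 433.67 + 344.694 = 778.364.
With uncorrelated errors the cross-covariances are all true-score covariance, so they carry over unchanged; only the diagonal terms shrink to ρᵢσᵢ².
True-score variance = [3.9²·0.66 + 12.6²·0.68 + 13.3²·0.79 + 9.1²·0.64] + 344.694 = 310.737 + 344.694 = 655.431.
Reliability = 655.431 / 778.364 = 0.8421.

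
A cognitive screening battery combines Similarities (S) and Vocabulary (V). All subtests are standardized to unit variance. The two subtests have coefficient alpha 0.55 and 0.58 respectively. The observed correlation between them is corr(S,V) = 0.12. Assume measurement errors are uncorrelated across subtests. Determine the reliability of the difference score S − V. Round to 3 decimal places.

0.506

Var(S−V) = 1 + 1 − 2·0.12 = 2 − 0.24 = 1.76.
With uncorrelated errors the cross-covariances are all true-score covariance, so they carry over unchanged; only the diagonal terms shrink to ρᵢσᵢ².
True-score variance = [0.55 + 0.58] − 0.24 = 1.13 − 0.24 = 0.89.
Reliability = 0.89 / 1.76 = 0.506.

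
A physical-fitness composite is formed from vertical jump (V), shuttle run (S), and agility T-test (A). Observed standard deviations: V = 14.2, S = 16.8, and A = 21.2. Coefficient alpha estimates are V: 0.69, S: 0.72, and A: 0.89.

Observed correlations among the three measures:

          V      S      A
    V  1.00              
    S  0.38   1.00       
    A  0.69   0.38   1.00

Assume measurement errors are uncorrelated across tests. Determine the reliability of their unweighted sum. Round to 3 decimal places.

0.894

Var(V+S+A) = 14.2² + 16.8² + 21.2² + 2·[14.2·16.8·0.38 + 14.2·21.2·0.69 + 16.8·21.2·0.38] = 933.32 + 867.422 = 1800.74.
Because errors are independent across components, Cov(Tᵢ,Tⱼ) = Cov(Xᵢ,Xⱼ); the off-diagonal part of the true-score variance is the same as above.
True-score variance = [14.2²·0.69 + 16.8²·0.72 + 21.2²·0.89] + 867.422 = 742.346 + 867.422 = 1609.77.
Reliability = 1609.77 / 1800.74 = 0.894.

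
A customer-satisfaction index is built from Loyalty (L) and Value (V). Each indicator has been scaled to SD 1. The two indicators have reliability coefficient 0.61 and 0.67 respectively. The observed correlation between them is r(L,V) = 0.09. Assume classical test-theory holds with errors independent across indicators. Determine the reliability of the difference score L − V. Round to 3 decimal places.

0.604

Var(L−V) = 1 + 1 − 2·0.09 = 2 − 0.18 = 1.82.
With uncorrelated errors the cross-covariances are all true-score covariance, so they carry over unchanged; only the diagonal terms shrink to ρᵢσᵢ².
True-score variance = [0.61 + 0.67] − 0.18 = 1.28 − 0.18 = 1.1.
Reliability = 1.1 / 1.82 = 0.604.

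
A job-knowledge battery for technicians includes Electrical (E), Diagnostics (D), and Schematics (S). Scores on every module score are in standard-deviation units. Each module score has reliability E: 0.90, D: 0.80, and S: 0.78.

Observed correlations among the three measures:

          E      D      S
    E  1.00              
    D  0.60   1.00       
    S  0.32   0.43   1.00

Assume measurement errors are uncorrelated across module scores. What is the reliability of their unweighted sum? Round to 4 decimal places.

0.9088

Var(E+D+S) = 3 + 2·[0.60 + 0.32 + 0.43] = 3 + 2.7 = 5.7.
Because errors are independent across components, Cov(Tᵢ,Tⱼ) = Cov(Xᵢ,Xⱼ); the off-diagonal part of the true-score variance is the same as above.
True-score variance = [0.90 + 0.80 + 0.78] + 2.7 = 2.48 + 2.7 = 5.18.
Reliability = 5.18 / 5.7 = 0.9088.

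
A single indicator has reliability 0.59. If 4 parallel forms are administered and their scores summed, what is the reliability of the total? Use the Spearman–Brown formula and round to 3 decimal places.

ρ_k = kρ / (1 + (k−1)ρ) = 4·0.59 / (1 + 3·0.59) = 2.360 / 2.770 = 0.852.

0.852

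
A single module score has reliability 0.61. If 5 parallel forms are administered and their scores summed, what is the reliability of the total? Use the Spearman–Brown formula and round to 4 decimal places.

ρ_k = kρ / (1 + (k−1)ρ) = 5·0.61 / (1 + 4·0.61) = 3.050 / 3.440 = 0.8866.

0.8866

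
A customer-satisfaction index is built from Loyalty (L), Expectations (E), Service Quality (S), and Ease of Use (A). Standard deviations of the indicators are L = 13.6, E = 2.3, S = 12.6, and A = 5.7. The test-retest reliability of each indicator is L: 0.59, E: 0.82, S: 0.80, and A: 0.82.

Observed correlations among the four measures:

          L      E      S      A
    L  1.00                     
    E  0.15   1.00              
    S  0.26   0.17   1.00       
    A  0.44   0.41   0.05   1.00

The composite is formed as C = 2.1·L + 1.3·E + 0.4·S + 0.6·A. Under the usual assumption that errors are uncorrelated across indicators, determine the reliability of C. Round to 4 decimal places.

Var(C) = 2.1²·13.6² + 1.3²·2.3² + 0.4²·12.6² + 0.6²·5.7² + 2·[2.73·13.6·2.3·0.15 + 0.84·13.6·12.6·0.26 + 1.26·13.6·5.7·0.44 + 0.52·2.3·12.6·0.17 + 0.78·2.3·5.7·0.41 + 0.24·12.6·5.7·0.05] = 861.712 + 201.655 = 1063.37.
With uncorrelated errors the cross-covariances are all true-score covariance, so they carry over unchanged; only the diagonal terms shrink to ρᵢσᵢ².
True-score variance = [2.1²·13.6²·0.59 + 1.3²·2.3²·0.82 + 0.4²·12.6²·0.80 + 0.6²·5.7²·0.82] + 201.655 = 518.491 + 201.655 = 720.146.
Reliability = 720.146 / 1063.37 = 0.6772.

0.6772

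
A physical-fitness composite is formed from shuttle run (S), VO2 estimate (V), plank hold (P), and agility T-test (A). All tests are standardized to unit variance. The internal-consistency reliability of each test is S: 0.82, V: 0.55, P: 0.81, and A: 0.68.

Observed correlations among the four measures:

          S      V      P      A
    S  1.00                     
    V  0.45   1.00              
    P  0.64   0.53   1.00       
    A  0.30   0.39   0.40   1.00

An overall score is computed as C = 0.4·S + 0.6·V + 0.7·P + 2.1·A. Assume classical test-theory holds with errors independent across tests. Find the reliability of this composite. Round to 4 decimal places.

Var(C) = 0.4² + 0.6² + 0.7² + 2.1² + 2·[0.24·0.45 + 0.28·0.64 + 0.84·0.30 + 0.42·0.53 + 1.26·0.39 + 1.47·0.40] = 5.42 + 3.6824 = 9.1024.
Under uncorrelated errors the observed covariances equal the true-score covariances, so only the own-variance terms attenuate.
True-score variance = [0.4²·0.82 + 0.6²·0.55 + 0.7²·0.81 + 2.1²·0.68] + 3.6824 = 3.7249 + 3.6824 = 7.4073.
Reliability = 7.4073 / 9.1024 = 0.8138.

0.8138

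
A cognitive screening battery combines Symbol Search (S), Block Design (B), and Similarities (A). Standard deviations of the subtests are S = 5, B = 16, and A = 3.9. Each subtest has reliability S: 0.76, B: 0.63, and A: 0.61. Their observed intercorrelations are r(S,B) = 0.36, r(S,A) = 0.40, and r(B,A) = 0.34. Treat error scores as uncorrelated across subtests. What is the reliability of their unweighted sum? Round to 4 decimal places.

Var(S+B+A) = 5² + 16² + 3.9² + 2·[5·16·0.36 + 5·3.9·0.40 + 16·3.9·0.34] = 296.21 + 115.632 = 411.842.
With uncorrelated errors the cross-covariances are all true-score covariance, so they carry over unchanged; only the diagonal terms shrink to ρᵢσᵢ².
True-score variance = [5²·0.76 + 16²·0.63 + 3.9²·0.61] + 115.632 = 189.558 + 115.632 = 305.19.
Reliability = 305.19 / 411.842 = 0.7410.

0.7410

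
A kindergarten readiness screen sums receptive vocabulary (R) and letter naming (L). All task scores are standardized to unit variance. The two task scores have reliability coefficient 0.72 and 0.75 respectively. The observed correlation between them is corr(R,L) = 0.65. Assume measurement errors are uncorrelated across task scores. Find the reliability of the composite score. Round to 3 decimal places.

0.839

Var(R+L) = 2 + 2·[0.65] = 2 + 1.3 = 3.3.
Under uncorrelated errors the observed covariances equal the true-score covariances, so only the own-variance terms attenuate.
True-score variance = [0.72 + 0.75] + 1.3 = 1.47 + 1.3 = 2.77.
Reliability = 2.77 / 3.3 = 0.839.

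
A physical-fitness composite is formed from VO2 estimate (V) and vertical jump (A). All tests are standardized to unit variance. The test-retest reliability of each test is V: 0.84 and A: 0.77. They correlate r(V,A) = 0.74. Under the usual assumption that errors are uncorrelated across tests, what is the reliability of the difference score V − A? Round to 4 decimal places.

Var(V−A) = 1 + 1 − 2·0.74 = 2 − 1.48 = 0.52.
Because errors are independent across components, Cov(Tᵢ,Tⱼ) = Cov(Xᵢ,Xⱼ); the off-diagonal part of the true-score variance is the same as above.
True-score variance = [0.84 + 0.77] − 1.48 = 1.61 − 1.48 = 0.13.
Reliability = 0.13 / 0.52 = 0.2500.

0.2500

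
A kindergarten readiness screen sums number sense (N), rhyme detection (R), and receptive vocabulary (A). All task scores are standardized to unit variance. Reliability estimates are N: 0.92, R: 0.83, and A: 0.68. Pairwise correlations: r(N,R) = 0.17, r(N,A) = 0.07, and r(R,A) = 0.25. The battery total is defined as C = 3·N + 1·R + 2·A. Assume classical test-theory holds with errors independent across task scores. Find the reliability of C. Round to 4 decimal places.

Var(C) = 3² + 1 + 2² + 2·[3·0.17 + 6·0.07 + 2·0.25] = 14 + 2.86 = 16.86.
With uncorrelated errors the cross-covariances are all true-score covariance, so they carry over unchanged; only the diagonal terms shrink to ρᵢσᵢ².
True-score variance = [3²·0.92 + 0.83 + 2²·0.68] + 2.86 = 11.83 + 2.86 = 14.69.
Reliability = 14.69 / 16.86 = 0.8713.

0.8713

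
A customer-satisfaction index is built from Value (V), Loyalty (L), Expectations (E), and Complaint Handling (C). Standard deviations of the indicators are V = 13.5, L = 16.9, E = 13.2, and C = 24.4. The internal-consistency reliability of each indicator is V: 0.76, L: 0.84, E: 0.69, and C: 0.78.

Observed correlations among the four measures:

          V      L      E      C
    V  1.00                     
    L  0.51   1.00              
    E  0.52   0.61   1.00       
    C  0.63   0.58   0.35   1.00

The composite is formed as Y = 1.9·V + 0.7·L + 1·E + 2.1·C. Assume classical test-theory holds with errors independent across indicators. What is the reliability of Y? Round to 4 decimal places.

0.8885

Var(Y) = 1.9²·13.5² + 0.7²·16.9² + 13.2² + 2.1²·24.4² + 2·[1.33·13.5·16.9·0.51 + 1.9·13.5·13.2·0.52 + 3.99·13.5·24.4·0.63 + 0.7·16.9·13.2·0.61 + 1.47·16.9·24.4·0.58 + 2.1·13.2·24.4·0.35] = 3597.65 + 3684.78 = 7282.43.
With uncorrelated errors the cross-covariances are all true-score covariance, so they carry over unchanged; only the diagonal terms shrink to ρᵢσᵢ².
True-score variance = [1.9²·13.5²·0.76 + 0.7²·16.9²·0.84 + 13.2²·0.69 + 2.1²·24.4²·0.78] + 3684.78 = 2785.72 + 3684.78 = 6470.5.
Reliability = 6470.5 / 7282.43 = 0.8885.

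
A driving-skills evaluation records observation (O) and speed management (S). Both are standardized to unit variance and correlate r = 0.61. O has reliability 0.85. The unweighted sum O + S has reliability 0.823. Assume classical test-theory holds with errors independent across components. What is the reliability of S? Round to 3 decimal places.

0.580

Var(O+S) = 2 + 2·0.61 = 3.220.
True-score variance = ρ_O + ρ_S + 2·0.61, so 0.823 = (0.85 + ρ_S + 1.22) / 3.220.
ρ_S = 0.823·3.220 − 0.85 − 1.22 = 0.580.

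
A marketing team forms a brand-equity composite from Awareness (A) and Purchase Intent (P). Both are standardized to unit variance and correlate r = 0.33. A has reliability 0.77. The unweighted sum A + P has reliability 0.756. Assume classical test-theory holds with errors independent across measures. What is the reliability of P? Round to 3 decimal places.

0.581

Var(A+P) = 2 + 2·0.33 = 2.660.
True-score variance = ρ_A + ρ_P + 2·0.33, so 0.756 = (0.77 + ρ_P + 0.66) / 2.660.
ρ_P = 0.756·2.660 − 0.77 − 0.66 = 0.581.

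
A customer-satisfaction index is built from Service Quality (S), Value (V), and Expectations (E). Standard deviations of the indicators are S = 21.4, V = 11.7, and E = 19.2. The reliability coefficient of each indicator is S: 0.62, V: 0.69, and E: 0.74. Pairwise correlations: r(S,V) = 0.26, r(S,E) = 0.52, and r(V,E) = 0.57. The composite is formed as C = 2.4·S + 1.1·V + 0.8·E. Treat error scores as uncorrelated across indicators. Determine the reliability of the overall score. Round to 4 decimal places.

Var(C) = 2.4²·21.4² + 1.1²·11.7² + 0.8²·19.2² + 2·[2.64·21.4·11.7·0.26 + 1.92·21.4·19.2·0.52 + 0.88·11.7·19.2·0.57] = 3039.42 + 1389.53 = 4428.94.
Because errors are independent across components, Cov(Tᵢ,Tⱼ) = Cov(Xᵢ,Xⱼ); the off-diagonal part of the true-score variance is the same as above.
True-score variance = [2.4²·21.4²·0.62 + 1.1²·11.7²·0.69 + 0.8²·19.2²·0.74] + 1389.53 = 1924.34 + 1389.53 = 3313.87.
Reliability = 3313.87 / 4428.94 = 0.7482.

0.7482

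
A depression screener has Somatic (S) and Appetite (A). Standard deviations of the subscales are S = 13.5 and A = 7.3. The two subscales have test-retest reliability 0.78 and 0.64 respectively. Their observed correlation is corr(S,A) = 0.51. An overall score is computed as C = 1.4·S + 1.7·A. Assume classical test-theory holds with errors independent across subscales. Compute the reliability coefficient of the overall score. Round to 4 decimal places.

Var(C) = 1.4²·13.5² + 1.7²·7.3² + 2·[2.38·13.5·7.3·0.51] = 511.218 + 239.24 = 750.458.
With uncorrelated errors the cross-covariances are all true-score covariance, so they carry over unchanged; only the diagonal terms shrink to ρᵢσᵢ².
True-score variance = [1.4²·13.5²·0.78 + 1.7²·7.3²·0.64] + 239.24 = 377.189 + 239.24 = 616.429.
Reliability = 616.429 / 750.458 = 0.8214.

0.8214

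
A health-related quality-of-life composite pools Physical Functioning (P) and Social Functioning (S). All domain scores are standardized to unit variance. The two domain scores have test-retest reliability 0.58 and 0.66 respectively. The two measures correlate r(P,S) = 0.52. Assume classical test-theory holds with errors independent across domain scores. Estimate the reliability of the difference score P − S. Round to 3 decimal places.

0.208

Var(P−S) = 1 + 1 − 2·0.52 = 2 − 1.04 = 0.96.
Under uncorrelated errors the observed covariances equal the true-score covariances, so only the own-variance terms attenuate.
True-score variance = [0.58 + 0.66] − 1.04 = 1.24 − 1.04 = 0.2.
Reliability = 0.2 / 0.96 = 0.208.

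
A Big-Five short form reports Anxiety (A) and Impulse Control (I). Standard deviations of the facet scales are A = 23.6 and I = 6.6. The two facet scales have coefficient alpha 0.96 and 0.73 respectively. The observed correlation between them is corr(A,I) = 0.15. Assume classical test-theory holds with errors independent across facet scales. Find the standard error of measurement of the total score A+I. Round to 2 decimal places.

Var(total) = 600.52 + 46.728 = 647.248.
True-score variance = 566.48 + 46.728 = 613.208, so reliability = 0.9474.
Error variance = 647.248 − 613.208 = 34.0396; SEM = √34.0396 = 5.83.

5.83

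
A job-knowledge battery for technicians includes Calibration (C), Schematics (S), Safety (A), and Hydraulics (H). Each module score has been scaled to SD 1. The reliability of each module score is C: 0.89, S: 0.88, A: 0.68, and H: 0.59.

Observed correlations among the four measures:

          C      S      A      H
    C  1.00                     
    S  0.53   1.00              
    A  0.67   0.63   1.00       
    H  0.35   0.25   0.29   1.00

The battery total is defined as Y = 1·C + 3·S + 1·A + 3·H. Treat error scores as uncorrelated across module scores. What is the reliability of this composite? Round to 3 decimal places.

Var(Y) = 1 + 3² + 1 + 3² + 2·[3·0.53 + 0.67 + 3·0.35 + 3·0.63 + 9·0.25 + 3·0.29] = 20 + 16.64 = 36.64.
Under uncorrelated errors the observed covariances equal the true-score covariances, so only the own-variance terms attenuate.
True-score variance = [0.89 + 3²·0.88 + 0.68 + 3²·0.59] + 16.64 = 14.8 + 16.64 = 31.44.
Reliability = 31.44 / 36.64 = 0.858.

0.858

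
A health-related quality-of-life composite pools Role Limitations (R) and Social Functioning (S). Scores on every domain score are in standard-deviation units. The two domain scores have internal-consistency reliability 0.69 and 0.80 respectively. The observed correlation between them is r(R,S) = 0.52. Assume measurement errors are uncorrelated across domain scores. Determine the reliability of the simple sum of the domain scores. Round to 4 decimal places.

Var(R+S) = 2 + 2·[0.52] = 2 + 1.04 = 3.04.
Under uncorrelated errors the observed covariances equal the true-score covariances, so only the own-variance terms attenuate.
True-score variance = [0.69 + 0.80] + 1.04 = 1.49 + 1.04 = 2.53.
Reliability = 2.53 / 3.04 = 0.8322.

0.8322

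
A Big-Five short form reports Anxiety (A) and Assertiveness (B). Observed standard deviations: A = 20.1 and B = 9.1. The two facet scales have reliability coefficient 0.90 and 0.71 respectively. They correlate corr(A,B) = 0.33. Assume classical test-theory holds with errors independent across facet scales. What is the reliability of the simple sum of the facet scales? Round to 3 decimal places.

0.894

Var(A+B) = 20.1² + 9.1² + 2·[20.1·9.1·0.33] = 486.82 + 120.721 = 607.541.
Because errors are independent across components, Cov(Tᵢ,Tⱼ) = Cov(Xᵢ,Xⱼ); the off-diagonal part of the true-score variance is the same as above.
True-score variance = [20.1²·0.90 + 9.1²·0.71] + 120.721 = 422.404 + 120.721 = 543.125.
Reliability = 543.125 / 607.541 = 0.894.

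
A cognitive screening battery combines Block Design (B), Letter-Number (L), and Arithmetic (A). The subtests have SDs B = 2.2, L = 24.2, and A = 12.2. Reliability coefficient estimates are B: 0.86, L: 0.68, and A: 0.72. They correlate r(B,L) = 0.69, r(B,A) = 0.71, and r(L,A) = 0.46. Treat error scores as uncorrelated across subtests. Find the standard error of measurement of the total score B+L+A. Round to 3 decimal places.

15.158

Var(total) = 739.32 + 383.205 = 1122.52.
True-score variance = 509.562 + 383.205 = 892.767, so reliability = 0.7953.
Error variance = 1122.52 − 892.767 = 229.758; SEM = √229.758 = 15.158.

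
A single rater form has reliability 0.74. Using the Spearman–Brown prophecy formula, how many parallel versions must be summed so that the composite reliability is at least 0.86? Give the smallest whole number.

3

k ≥ ρ*(1−ρ₁)/(ρ₁(1−ρ*)) = 0.86·0.26 / (0.74·0.14) = 2.158.
Smallest integer k = 3.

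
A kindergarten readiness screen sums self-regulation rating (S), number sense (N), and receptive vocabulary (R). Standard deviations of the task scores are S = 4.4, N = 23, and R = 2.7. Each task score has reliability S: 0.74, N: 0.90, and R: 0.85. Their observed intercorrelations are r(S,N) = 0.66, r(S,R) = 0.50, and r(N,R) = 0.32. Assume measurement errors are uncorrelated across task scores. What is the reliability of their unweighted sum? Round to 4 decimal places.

0.9203

Var(S+N+R) = 4.4² + 23² + 2.7² + 2·[4.4·23·0.66 + 4.4·2.7·0.50 + 23·2.7·0.32] = 555.65 + 185.208 = 740.858.
Because errors are independent across components, Cov(Tᵢ,Tⱼ) = Cov(Xᵢ,Xⱼ); the off-diagonal part of the true-score variance is the same as above.
True-score variance = [4.4²·0.74 + 23²·0.90 + 2.7²·0.85] + 185.208 = 496.623 + 185.208 = 681.831.
Reliability = 681.831 / 740.858 = 0.9203.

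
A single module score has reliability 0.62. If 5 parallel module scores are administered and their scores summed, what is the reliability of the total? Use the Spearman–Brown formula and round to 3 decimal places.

0.891

ρ_k = kρ / (1 + (k−1)ρ) = 5·0.62 / (1 + 4·0.62) = 3.100 / 3.480 = 0.891.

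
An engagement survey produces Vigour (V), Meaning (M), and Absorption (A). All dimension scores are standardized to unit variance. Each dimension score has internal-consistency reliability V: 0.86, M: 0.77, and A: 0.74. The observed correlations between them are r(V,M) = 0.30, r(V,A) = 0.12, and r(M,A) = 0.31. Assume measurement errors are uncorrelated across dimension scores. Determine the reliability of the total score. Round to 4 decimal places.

0.8587

Var(V+M+A) = 3 + 2·[0.30 + 0.12 + 0.31] = 3 + 1.46 = 4.46.
Under uncorrelated errors the observed covariances equal the true-score covariances, so only the own-variance terms attenuate.
True-score variance = [0.86 + 0.77 + 0.74] + 1.46 = 2.37 + 1.46 = 3.83.
Reliability = 3.83 / 4.46 = 0.8587.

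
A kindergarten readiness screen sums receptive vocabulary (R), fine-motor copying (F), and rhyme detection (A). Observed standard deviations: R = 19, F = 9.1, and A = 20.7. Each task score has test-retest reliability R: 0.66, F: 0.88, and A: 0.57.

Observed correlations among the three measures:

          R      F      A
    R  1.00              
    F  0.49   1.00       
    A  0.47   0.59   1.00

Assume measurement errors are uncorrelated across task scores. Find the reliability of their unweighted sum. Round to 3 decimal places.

Var(R+F+A) = 19² + 9.1² + 20.7² + 2·[19·9.1·0.49 + 19·20.7·0.47 + 9.1·20.7·0.59] = 872.3 + 761.421 = 1633.72.
Under uncorrelated errors the observed covariances equal the true-score covariances, so only the own-variance terms attenuate.
True-score variance = [19²·0.66 + 9.1²·0.88 + 20.7²·0.57] + 761.421 = 555.372 + 761.421 = 1316.79.
Reliability = 1316.79 / 1633.72 = 0.806.

0.806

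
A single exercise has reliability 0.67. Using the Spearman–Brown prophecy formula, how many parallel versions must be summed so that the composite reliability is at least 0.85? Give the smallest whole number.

k ≥ ρ*(1−ρ₁)/(ρ₁(1−ρ*)) = 0.85·0.33 / (0.67·0.15) = 2.791.
Smallest integer k = 3.

3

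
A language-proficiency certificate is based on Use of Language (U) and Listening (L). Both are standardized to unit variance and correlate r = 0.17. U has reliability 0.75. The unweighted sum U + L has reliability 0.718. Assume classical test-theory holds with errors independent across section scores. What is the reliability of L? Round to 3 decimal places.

Var(U+L) = 2 + 2·0.17 = 2.340.
True-score variance = ρ_U + ρ_L + 2·0.17, so 0.718 = (0.75 + ρ_L + 0.34) / 2.340.
ρ_L = 0.718·2.340 − 0.75 − 0.34 = 0.590.

0.590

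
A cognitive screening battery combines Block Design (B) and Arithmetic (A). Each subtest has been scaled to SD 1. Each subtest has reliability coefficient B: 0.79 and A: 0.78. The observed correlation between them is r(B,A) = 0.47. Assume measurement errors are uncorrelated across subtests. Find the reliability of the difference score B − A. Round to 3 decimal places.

Var(B−A) = 1 + 1 − 2·0.47 = 2 − 0.94 = 1.06.
Because errors are independent across components, Cov(Tᵢ,Tⱼ) = Cov(Xᵢ,Xⱼ); the off-diagonal part of the true-score variance is the same as above.
True-score variance = [0.79 + 0.78] − 0.94 = 1.57 − 0.94 = 0.63.
Reliability = 0.63 / 1.06 = 0.594.

0.594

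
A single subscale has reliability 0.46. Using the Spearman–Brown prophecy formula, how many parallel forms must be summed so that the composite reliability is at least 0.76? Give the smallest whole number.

4

k ≥ ρ*(1−ρ₁)/(ρ₁(1−ρ*)) = 0.76·0.54 / (0.46·0.24) = 3.717.
Smallest integer k = 4.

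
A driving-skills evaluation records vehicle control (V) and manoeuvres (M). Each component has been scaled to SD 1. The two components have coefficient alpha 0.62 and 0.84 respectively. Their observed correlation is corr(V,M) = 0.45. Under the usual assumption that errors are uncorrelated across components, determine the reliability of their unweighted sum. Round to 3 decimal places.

Var(V+M) = 2 + 2·[0.45] = 2 + 0.9 = 2.9.
Under uncorrelated errors the observed covariances equal the true-score covariances, so only the own-variance terms attenuate.
True-score variance = [0.62 + 0.84] + 0.9 = 1.46 + 0.9 = 2.36.
Reliability = 2.36 / 2.9 = 0.814.

0.814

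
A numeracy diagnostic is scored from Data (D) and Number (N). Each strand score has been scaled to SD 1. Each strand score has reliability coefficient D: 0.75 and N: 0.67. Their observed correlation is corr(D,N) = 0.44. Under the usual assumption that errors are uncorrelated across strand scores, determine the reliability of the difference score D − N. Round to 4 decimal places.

Var(D−N) = 1 + 1 − 2·0.44 = 2 − 0.88 = 1.12.
With uncorrelated errors the cross-covariances are all true-score covariance, so they carry over unchanged; only the diagonal terms shrink to ρᵢσᵢ².
True-score variance = [0.75 + 0.67] − 0.88 = 1.42 − 0.88 = 0.54.
Reliability = 0.54 / 1.12 = 0.4821.

0.4821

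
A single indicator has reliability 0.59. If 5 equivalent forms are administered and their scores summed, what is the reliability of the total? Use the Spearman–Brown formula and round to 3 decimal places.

0.878

ρ_k = kρ / (1 + (k−1)ρ) = 5·0.59 / (1 + 4·0.59) = 2.950 / 3.360 = 0.878.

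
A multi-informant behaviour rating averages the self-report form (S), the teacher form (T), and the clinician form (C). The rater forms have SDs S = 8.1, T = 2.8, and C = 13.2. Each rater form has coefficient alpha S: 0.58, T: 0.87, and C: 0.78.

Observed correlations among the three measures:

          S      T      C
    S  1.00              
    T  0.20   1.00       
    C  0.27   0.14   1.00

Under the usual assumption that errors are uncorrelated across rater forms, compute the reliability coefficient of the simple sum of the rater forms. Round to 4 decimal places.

Var(S+T+C) = 8.1² + 2.8² + 13.2² + 2·[8.1·2.8·0.20 + 8.1·13.2·0.27 + 2.8·13.2·0.14] = 247.69 + 77.1576 = 324.848.
Because errors are independent across components, Cov(Tᵢ,Tⱼ) = Cov(Xᵢ,Xⱼ); the off-diagonal part of the true-score variance is the same as above.
True-score variance = [8.1²·0.58 + 2.8²·0.87 + 13.2²·0.78] + 77.1576 = 180.782 + 77.1576 = 257.939.
Reliability = 257.939 / 324.848 = 0.7940.

0.7940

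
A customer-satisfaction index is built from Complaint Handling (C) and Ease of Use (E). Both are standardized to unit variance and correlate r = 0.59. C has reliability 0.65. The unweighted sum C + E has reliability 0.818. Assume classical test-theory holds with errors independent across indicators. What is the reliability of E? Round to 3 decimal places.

Var(C+E) = 2 + 2·0.59 = 3.180.
True-score variance = ρ_C + ρ_E + 2·0.59, so 0.818 = (0.65 + ρ_E + 1.18) / 3.180.
ρ_E = 0.818·3.180 − 0.65 − 1.18 = 0.771.

0.771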